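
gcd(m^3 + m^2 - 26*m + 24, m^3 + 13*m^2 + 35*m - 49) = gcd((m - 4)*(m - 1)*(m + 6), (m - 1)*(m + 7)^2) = m - 1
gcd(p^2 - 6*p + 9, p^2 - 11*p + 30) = 1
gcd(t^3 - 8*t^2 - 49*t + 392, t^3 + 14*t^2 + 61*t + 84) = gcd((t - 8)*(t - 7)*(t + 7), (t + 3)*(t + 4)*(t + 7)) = t + 7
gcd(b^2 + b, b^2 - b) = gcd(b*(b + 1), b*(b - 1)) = b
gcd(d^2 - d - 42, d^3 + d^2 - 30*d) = d + 6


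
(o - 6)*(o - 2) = o^2 - 8*o + 12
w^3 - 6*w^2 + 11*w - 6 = (w - 3)*(w - 2)*(w - 1)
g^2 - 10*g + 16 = (g - 8)*(g - 2)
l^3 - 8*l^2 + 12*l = l*(l - 6)*(l - 2)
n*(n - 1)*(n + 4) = n^3 + 3*n^2 - 4*n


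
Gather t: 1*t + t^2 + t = t^2 + 2*t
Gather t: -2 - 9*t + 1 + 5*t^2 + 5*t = 5*t^2 - 4*t - 1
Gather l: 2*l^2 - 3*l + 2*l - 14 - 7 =2*l^2 - l - 21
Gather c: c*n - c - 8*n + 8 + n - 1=c*(n - 1) - 7*n + 7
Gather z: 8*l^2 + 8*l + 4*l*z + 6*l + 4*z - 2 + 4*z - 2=8*l^2 + 14*l + z*(4*l + 8) - 4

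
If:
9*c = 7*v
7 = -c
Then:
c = -7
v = -9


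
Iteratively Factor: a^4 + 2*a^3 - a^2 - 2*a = (a - 1)*(a^3 + 3*a^2 + 2*a) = a*(a - 1)*(a^2 + 3*a + 2) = a*(a - 1)*(a + 1)*(a + 2)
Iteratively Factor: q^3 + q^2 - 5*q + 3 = (q - 1)*(q^2 + 2*q - 3) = (q - 1)*(q + 3)*(q - 1)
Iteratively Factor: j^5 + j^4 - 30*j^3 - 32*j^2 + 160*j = (j - 2)*(j^4 + 3*j^3 - 24*j^2 - 80*j) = (j - 2)*(j + 4)*(j^3 - j^2 - 20*j) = j*(j - 2)*(j + 4)*(j^2 - j - 20) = j*(j - 2)*(j + 4)^2*(j - 5)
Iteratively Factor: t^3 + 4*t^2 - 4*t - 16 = (t + 4)*(t^2 - 4) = (t + 2)*(t + 4)*(t - 2)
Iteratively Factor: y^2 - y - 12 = (y - 4)*(y + 3)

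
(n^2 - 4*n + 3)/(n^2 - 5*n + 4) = (n - 3)/(n - 4)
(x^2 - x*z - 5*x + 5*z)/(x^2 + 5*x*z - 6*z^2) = (x - 5)/(x + 6*z)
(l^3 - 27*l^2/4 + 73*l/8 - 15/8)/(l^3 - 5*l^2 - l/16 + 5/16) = 2*(2*l - 3)/(4*l + 1)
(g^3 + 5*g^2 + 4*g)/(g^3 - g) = (g + 4)/(g - 1)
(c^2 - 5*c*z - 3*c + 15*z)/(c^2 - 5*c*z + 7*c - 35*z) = (c - 3)/(c + 7)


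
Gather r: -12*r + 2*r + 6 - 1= 5 - 10*r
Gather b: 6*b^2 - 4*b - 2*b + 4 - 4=6*b^2 - 6*b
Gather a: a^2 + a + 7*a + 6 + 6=a^2 + 8*a + 12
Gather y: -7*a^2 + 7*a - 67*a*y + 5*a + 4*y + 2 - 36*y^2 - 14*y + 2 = -7*a^2 + 12*a - 36*y^2 + y*(-67*a - 10) + 4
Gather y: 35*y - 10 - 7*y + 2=28*y - 8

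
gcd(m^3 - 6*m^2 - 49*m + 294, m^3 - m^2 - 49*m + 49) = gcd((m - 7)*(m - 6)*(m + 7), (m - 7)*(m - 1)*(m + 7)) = m^2 - 49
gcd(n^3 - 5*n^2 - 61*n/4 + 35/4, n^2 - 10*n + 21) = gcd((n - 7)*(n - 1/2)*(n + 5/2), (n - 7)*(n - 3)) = n - 7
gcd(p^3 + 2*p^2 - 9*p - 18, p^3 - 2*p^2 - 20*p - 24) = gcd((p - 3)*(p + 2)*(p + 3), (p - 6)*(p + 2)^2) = p + 2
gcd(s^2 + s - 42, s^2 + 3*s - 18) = 1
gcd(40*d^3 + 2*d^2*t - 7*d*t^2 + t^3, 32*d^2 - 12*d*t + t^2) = -4*d + t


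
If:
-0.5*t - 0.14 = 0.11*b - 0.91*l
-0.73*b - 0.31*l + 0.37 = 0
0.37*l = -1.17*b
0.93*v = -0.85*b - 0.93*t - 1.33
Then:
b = -1.48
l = 4.67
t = 8.55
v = -8.63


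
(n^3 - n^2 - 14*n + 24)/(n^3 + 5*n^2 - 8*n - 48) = (n - 2)/(n + 4)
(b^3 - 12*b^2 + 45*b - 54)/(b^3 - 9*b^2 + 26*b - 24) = (b^2 - 9*b + 18)/(b^2 - 6*b + 8)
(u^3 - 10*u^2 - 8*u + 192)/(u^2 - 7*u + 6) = (u^2 - 4*u - 32)/(u - 1)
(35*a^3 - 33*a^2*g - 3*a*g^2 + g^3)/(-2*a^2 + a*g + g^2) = (-35*a^2 - 2*a*g + g^2)/(2*a + g)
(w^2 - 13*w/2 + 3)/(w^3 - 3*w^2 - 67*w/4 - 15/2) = 2*(2*w - 1)/(4*w^2 + 12*w + 5)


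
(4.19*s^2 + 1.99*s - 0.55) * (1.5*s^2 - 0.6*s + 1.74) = 6.285*s^4 + 0.471*s^3 + 5.2716*s^2 + 3.7926*s - 0.957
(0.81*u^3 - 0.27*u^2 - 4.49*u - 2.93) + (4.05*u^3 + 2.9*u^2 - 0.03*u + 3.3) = 4.86*u^3 + 2.63*u^2 - 4.52*u + 0.37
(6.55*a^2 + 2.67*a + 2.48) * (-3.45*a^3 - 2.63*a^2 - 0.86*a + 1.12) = -22.5975*a^5 - 26.438*a^4 - 21.2111*a^3 - 1.4826*a^2 + 0.8576*a + 2.7776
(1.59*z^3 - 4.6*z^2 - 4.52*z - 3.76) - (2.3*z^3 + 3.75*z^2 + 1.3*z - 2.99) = -0.71*z^3 - 8.35*z^2 - 5.82*z - 0.77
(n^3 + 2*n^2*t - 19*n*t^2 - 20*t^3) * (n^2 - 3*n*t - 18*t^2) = n^5 - n^4*t - 43*n^3*t^2 + n^2*t^3 + 402*n*t^4 + 360*t^5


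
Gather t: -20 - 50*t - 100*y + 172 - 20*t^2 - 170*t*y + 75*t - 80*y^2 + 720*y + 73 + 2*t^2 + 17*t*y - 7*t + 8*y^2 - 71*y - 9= -18*t^2 + t*(18 - 153*y) - 72*y^2 + 549*y + 216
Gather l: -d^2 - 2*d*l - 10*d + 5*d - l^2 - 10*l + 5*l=-d^2 - 5*d - l^2 + l*(-2*d - 5)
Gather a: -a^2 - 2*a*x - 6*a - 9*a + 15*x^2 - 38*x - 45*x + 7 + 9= -a^2 + a*(-2*x - 15) + 15*x^2 - 83*x + 16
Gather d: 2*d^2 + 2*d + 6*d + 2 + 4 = 2*d^2 + 8*d + 6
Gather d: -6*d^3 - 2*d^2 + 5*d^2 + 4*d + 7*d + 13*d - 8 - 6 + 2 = -6*d^3 + 3*d^2 + 24*d - 12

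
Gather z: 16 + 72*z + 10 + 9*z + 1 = 81*z + 27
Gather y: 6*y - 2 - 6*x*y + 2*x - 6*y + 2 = -6*x*y + 2*x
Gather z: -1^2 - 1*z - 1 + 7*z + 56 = 6*z + 54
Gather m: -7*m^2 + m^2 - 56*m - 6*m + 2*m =-6*m^2 - 60*m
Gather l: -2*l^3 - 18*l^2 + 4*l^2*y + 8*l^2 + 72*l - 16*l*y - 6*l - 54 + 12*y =-2*l^3 + l^2*(4*y - 10) + l*(66 - 16*y) + 12*y - 54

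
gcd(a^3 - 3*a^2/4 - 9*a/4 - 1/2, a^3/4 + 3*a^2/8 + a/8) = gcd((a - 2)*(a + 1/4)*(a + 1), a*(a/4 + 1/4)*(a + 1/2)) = a + 1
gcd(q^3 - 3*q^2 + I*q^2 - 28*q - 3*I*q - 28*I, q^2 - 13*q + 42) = q - 7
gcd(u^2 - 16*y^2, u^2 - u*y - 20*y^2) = u + 4*y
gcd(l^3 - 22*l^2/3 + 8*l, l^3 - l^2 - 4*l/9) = l^2 - 4*l/3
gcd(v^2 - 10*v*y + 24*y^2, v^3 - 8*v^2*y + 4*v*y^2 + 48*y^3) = v^2 - 10*v*y + 24*y^2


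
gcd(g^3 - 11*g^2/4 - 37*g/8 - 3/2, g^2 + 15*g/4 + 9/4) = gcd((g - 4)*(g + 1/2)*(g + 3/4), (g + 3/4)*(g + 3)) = g + 3/4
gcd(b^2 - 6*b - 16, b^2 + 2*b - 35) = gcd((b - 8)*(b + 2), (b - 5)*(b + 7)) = 1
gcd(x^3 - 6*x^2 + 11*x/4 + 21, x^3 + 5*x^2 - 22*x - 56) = x - 4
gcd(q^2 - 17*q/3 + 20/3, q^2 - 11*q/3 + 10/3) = q - 5/3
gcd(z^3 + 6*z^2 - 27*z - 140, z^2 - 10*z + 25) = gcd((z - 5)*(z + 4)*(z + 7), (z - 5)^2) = z - 5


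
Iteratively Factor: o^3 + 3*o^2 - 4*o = (o)*(o^2 + 3*o - 4) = o*(o + 4)*(o - 1)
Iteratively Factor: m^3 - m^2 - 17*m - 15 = (m - 5)*(m^2 + 4*m + 3) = (m - 5)*(m + 3)*(m + 1)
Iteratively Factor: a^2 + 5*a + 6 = (a + 3)*(a + 2)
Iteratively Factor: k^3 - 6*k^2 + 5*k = (k - 5)*(k^2 - k) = (k - 5)*(k - 1)*(k)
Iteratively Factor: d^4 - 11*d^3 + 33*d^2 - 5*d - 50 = (d + 1)*(d^3 - 12*d^2 + 45*d - 50) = (d - 5)*(d + 1)*(d^2 - 7*d + 10) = (d - 5)*(d - 2)*(d + 1)*(d - 5)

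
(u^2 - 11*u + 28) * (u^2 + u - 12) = u^4 - 10*u^3 + 5*u^2 + 160*u - 336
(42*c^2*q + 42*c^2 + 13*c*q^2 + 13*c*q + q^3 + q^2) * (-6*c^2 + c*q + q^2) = -252*c^4*q - 252*c^4 - 36*c^3*q^2 - 36*c^3*q + 49*c^2*q^3 + 49*c^2*q^2 + 14*c*q^4 + 14*c*q^3 + q^5 + q^4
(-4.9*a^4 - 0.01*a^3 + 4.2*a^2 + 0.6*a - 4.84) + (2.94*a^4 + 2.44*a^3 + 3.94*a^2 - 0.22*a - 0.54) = -1.96*a^4 + 2.43*a^3 + 8.14*a^2 + 0.38*a - 5.38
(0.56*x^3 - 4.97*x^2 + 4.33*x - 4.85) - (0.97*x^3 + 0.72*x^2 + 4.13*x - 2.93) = -0.41*x^3 - 5.69*x^2 + 0.2*x - 1.92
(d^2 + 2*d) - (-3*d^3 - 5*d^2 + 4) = 3*d^3 + 6*d^2 + 2*d - 4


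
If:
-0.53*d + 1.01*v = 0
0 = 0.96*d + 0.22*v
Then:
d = 0.00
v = 0.00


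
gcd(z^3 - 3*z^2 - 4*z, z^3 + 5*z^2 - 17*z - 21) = z + 1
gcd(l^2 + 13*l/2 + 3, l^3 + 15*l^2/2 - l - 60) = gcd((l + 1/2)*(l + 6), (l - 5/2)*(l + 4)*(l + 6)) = l + 6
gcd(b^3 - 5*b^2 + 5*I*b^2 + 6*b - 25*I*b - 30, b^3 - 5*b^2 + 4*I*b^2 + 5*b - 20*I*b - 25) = b^2 + b*(-5 - I) + 5*I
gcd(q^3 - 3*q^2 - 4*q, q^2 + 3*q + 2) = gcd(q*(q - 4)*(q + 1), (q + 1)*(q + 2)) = q + 1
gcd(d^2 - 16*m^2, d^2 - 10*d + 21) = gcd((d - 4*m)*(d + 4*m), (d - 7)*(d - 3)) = 1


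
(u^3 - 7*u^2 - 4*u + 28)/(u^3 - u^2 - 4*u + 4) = (u - 7)/(u - 1)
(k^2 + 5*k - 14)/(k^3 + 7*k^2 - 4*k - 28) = 1/(k + 2)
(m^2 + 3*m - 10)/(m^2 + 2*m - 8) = (m + 5)/(m + 4)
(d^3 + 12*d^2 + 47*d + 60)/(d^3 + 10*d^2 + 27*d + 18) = (d^2 + 9*d + 20)/(d^2 + 7*d + 6)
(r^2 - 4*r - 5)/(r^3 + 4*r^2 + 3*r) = (r - 5)/(r*(r + 3))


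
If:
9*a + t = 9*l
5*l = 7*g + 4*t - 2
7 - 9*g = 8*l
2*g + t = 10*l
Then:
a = 433/2907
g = 229/323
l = 25/323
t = -208/323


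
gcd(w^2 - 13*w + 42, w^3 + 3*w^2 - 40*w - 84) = w - 6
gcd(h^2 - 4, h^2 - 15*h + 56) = 1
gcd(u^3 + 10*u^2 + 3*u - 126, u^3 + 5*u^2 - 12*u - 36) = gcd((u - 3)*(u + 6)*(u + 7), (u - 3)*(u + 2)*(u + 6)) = u^2 + 3*u - 18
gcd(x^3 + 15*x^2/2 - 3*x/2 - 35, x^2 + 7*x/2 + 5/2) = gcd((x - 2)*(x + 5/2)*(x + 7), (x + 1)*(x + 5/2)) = x + 5/2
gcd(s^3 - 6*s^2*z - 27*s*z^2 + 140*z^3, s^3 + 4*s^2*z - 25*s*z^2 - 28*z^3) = -s + 4*z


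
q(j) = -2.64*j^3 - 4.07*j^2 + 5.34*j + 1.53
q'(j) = -7.92*j^2 - 8.14*j + 5.34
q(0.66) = 2.52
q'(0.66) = -3.48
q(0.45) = 2.87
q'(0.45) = 0.07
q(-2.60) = 6.53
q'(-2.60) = -27.04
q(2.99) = -89.46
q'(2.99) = -89.80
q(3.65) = -161.58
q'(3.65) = -129.89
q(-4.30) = 113.21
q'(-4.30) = -106.10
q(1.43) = -6.88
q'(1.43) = -22.50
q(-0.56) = -2.27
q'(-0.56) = 7.41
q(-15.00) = 7915.68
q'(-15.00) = -1654.56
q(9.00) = -2204.64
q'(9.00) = -709.44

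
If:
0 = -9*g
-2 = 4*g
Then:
No Solution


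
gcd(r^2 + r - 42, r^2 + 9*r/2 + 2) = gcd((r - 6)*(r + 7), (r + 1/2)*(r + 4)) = 1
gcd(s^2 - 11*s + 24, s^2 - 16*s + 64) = s - 8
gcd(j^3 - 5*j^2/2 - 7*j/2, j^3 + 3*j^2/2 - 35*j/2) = j^2 - 7*j/2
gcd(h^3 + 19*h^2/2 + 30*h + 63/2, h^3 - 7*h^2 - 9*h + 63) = h + 3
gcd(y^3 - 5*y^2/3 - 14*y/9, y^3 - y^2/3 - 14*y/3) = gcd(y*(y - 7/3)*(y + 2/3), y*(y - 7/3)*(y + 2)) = y^2 - 7*y/3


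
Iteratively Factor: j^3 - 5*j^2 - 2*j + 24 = (j - 4)*(j^2 - j - 6) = (j - 4)*(j + 2)*(j - 3)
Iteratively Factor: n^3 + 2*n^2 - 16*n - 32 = (n + 4)*(n^2 - 2*n - 8) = (n + 2)*(n + 4)*(n - 4)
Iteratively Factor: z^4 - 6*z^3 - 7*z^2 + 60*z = (z - 4)*(z^3 - 2*z^2 - 15*z) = (z - 5)*(z - 4)*(z^2 + 3*z) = (z - 5)*(z - 4)*(z + 3)*(z)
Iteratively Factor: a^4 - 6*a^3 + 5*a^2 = (a)*(a^3 - 6*a^2 + 5*a) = a*(a - 1)*(a^2 - 5*a) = a*(a - 5)*(a - 1)*(a)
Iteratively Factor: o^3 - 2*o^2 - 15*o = (o - 5)*(o^2 + 3*o) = (o - 5)*(o + 3)*(o)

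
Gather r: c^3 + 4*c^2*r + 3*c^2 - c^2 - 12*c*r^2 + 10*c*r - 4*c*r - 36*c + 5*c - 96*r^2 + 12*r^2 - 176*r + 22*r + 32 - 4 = c^3 + 2*c^2 - 31*c + r^2*(-12*c - 84) + r*(4*c^2 + 6*c - 154) + 28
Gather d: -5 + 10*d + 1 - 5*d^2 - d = -5*d^2 + 9*d - 4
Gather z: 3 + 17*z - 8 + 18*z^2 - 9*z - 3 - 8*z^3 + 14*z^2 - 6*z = -8*z^3 + 32*z^2 + 2*z - 8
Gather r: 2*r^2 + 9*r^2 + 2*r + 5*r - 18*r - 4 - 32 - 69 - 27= 11*r^2 - 11*r - 132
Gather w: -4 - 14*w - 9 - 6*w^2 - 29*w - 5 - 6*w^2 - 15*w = -12*w^2 - 58*w - 18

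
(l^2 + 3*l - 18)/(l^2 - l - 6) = (l + 6)/(l + 2)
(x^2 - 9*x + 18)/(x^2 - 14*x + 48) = (x - 3)/(x - 8)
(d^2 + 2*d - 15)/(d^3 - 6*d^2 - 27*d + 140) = (d - 3)/(d^2 - 11*d + 28)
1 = 1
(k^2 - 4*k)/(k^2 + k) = (k - 4)/(k + 1)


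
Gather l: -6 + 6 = 0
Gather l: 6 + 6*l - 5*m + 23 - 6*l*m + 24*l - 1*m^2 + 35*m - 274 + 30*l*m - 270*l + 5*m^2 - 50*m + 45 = l*(24*m - 240) + 4*m^2 - 20*m - 200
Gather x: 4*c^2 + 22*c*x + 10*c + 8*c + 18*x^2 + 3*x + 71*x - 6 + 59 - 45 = 4*c^2 + 18*c + 18*x^2 + x*(22*c + 74) + 8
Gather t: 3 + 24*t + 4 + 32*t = 56*t + 7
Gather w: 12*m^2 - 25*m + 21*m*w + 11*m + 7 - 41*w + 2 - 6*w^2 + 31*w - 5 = 12*m^2 - 14*m - 6*w^2 + w*(21*m - 10) + 4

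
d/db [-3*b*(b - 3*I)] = -6*b + 9*I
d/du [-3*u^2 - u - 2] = -6*u - 1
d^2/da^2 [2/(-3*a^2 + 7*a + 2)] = 4*(-9*a^2 + 21*a + (6*a - 7)^2 + 6)/(-3*a^2 + 7*a + 2)^3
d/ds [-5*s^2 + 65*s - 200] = 65 - 10*s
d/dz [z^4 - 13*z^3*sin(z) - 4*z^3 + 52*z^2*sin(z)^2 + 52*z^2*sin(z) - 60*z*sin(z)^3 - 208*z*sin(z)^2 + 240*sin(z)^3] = -13*z^3*cos(z) + 4*z^3 - 39*z^2*sin(z) + 52*z^2*sin(2*z) + 52*z^2*cos(z) - 12*z^2 - 180*z*sin(z)^2*cos(z) + 104*z*sin(z)^2 + 104*z*sin(z) - 208*z*sin(2*z) - 60*sin(z)^3 + 720*sin(z)^2*cos(z) - 208*sin(z)^2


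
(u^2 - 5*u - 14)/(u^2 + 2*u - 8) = (u^2 - 5*u - 14)/(u^2 + 2*u - 8)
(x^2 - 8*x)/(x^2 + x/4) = 4*(x - 8)/(4*x + 1)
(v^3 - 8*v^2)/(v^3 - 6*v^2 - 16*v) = v/(v + 2)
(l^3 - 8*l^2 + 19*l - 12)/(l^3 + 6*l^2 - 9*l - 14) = (l^3 - 8*l^2 + 19*l - 12)/(l^3 + 6*l^2 - 9*l - 14)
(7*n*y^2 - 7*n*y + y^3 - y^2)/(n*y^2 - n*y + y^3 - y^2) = (7*n + y)/(n + y)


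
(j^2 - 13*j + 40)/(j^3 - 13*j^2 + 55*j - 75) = (j - 8)/(j^2 - 8*j + 15)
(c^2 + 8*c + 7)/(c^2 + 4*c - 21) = (c + 1)/(c - 3)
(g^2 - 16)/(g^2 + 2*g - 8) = (g - 4)/(g - 2)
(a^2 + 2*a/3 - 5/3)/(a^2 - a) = (a + 5/3)/a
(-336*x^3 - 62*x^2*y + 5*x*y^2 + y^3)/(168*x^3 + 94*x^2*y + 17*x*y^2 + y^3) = (-8*x + y)/(4*x + y)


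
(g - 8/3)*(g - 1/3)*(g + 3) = g^3 - 73*g/9 + 8/3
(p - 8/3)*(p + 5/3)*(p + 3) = p^3 + 2*p^2 - 67*p/9 - 40/3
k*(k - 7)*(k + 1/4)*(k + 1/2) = k^4 - 25*k^3/4 - 41*k^2/8 - 7*k/8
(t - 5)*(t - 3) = t^2 - 8*t + 15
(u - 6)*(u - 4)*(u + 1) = u^3 - 9*u^2 + 14*u + 24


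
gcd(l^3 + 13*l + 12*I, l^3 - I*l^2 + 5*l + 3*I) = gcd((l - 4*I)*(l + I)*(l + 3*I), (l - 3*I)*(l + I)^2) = l + I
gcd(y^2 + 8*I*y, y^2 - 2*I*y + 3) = 1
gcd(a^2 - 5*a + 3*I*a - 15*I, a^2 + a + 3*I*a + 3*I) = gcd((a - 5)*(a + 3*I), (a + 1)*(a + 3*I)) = a + 3*I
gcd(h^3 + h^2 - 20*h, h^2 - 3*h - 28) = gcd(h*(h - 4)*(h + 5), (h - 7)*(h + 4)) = 1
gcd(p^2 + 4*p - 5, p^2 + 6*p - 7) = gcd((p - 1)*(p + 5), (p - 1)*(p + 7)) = p - 1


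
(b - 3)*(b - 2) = b^2 - 5*b + 6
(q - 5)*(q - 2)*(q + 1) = q^3 - 6*q^2 + 3*q + 10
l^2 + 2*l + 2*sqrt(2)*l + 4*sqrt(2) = (l + 2)*(l + 2*sqrt(2))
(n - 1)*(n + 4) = n^2 + 3*n - 4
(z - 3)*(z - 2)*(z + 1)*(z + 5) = z^4 + z^3 - 19*z^2 + 11*z + 30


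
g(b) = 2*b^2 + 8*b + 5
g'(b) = 4*b + 8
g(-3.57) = 1.93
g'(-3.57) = -6.28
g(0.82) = 12.90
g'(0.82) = 11.28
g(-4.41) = 8.62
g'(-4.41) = -9.64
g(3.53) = 58.16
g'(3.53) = 22.12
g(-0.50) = 1.50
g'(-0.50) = 6.00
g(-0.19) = 3.55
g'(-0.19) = 7.24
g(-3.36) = 0.70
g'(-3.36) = -5.44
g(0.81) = 12.79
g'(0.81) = 11.24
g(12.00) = 389.00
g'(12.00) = 56.00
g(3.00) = 47.00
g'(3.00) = 20.00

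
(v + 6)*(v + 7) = v^2 + 13*v + 42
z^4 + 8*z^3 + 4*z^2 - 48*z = z*(z - 2)*(z + 4)*(z + 6)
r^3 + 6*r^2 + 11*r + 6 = (r + 1)*(r + 2)*(r + 3)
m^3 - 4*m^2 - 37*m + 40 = (m - 8)*(m - 1)*(m + 5)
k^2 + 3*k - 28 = (k - 4)*(k + 7)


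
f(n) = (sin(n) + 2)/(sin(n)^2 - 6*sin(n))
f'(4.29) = -0.15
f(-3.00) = 2.14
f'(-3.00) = -16.54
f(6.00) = 0.98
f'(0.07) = 67.93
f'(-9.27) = -13.82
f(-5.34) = -0.67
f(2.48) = -0.79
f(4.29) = 0.17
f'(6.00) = 4.07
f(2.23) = -0.68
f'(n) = (-2*sin(n)*cos(n) + 6*cos(n))*(sin(n) + 2)/(sin(n)^2 - 6*sin(n))^2 + cos(n)/(sin(n)^2 - 6*sin(n))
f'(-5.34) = 0.27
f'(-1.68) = -0.03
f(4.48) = 0.15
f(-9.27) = 1.95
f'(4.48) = -0.07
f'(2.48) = -0.66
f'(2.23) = -0.30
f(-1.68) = 0.14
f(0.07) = -4.99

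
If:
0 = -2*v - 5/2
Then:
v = -5/4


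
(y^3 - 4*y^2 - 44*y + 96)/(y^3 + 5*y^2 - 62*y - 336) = (y - 2)/(y + 7)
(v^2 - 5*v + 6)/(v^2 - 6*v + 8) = (v - 3)/(v - 4)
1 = 1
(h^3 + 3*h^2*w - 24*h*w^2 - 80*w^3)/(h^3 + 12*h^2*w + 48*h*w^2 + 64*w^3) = (h - 5*w)/(h + 4*w)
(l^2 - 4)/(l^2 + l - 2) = (l - 2)/(l - 1)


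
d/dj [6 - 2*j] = -2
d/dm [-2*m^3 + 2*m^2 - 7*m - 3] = -6*m^2 + 4*m - 7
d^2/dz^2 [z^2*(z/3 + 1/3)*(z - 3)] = 4*z^2 - 4*z - 2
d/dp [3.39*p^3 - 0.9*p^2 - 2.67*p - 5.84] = 10.17*p^2 - 1.8*p - 2.67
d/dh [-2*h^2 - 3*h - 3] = -4*h - 3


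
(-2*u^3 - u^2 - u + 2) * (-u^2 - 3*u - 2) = 2*u^5 + 7*u^4 + 8*u^3 + 3*u^2 - 4*u - 4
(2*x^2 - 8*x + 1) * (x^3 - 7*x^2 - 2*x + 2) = 2*x^5 - 22*x^4 + 53*x^3 + 13*x^2 - 18*x + 2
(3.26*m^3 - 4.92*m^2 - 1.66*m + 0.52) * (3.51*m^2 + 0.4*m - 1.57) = 11.4426*m^5 - 15.9652*m^4 - 12.9128*m^3 + 8.8856*m^2 + 2.8142*m - 0.8164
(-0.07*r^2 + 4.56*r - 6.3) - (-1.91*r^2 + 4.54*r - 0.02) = 1.84*r^2 + 0.0199999999999996*r - 6.28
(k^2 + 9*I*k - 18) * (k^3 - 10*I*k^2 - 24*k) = k^5 - I*k^4 + 48*k^3 - 36*I*k^2 + 432*k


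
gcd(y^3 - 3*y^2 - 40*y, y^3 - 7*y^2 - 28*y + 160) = y^2 - 3*y - 40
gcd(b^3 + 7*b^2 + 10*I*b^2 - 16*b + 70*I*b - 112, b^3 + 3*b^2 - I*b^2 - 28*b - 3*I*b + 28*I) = b + 7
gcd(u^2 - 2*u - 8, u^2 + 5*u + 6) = u + 2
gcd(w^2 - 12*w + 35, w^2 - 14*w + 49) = w - 7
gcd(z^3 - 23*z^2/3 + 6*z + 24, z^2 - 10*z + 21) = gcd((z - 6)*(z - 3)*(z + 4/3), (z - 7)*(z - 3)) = z - 3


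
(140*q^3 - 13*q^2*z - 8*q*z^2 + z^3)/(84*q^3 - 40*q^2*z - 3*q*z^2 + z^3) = (-20*q^2 - q*z + z^2)/(-12*q^2 + 4*q*z + z^2)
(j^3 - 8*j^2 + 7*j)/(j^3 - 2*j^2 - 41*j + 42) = j/(j + 6)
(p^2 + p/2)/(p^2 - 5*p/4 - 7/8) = 4*p/(4*p - 7)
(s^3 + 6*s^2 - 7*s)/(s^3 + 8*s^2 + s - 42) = s*(s - 1)/(s^2 + s - 6)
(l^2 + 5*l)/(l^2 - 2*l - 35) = l/(l - 7)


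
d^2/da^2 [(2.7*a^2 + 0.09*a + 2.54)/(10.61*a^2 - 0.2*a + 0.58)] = (4.54747350886464e-13*a^4 + 31.721778*a^3 + 1615.907244*a^2 - 35.662332*a - 29.220664)/(1194.389981*a^6 - 67.54326*a^5 + 197.148654*a^4 - 7.39256*a^3 + 10.777212*a^2 - 0.20184*a + 0.195112)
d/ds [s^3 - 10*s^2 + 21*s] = 3*s^2 - 20*s + 21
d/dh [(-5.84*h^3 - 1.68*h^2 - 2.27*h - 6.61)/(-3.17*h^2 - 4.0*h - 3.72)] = (18.5128*h^4 + 46.72*h^3 + 64.6985*h^2 - 29.4082*h - 17.9956)/(10.0489*h^4 + 25.36*h^3 + 39.5848*h^2 + 29.76*h + 13.8384)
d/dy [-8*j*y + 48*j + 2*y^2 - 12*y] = -8*j + 4*y - 12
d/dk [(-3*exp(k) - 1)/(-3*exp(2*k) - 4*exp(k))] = (-9*exp(2*k) - 6*exp(k) - 4)*exp(-k)/(9*exp(2*k) + 24*exp(k) + 16)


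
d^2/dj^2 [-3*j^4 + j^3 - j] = 6*j*(1 - 6*j)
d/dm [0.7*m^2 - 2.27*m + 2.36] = 1.4*m - 2.27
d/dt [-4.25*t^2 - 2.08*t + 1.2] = -8.5*t - 2.08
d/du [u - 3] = 1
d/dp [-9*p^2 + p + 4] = 1 - 18*p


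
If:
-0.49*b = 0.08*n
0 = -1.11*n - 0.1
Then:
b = 0.01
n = -0.09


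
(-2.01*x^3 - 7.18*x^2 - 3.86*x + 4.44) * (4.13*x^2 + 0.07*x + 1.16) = -8.3013*x^5 - 29.7941*x^4 - 18.776*x^3 + 9.7382*x^2 - 4.1668*x + 5.1504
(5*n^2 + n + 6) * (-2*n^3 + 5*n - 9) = -10*n^5 - 2*n^4 + 13*n^3 - 40*n^2 + 21*n - 54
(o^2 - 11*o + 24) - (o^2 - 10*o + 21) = 3 - o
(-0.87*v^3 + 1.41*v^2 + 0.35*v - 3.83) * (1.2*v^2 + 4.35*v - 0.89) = -1.044*v^5 - 2.0925*v^4 + 7.3278*v^3 - 4.3284*v^2 - 16.972*v + 3.4087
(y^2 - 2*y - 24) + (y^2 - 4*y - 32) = 2*y^2 - 6*y - 56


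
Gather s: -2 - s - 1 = -s - 3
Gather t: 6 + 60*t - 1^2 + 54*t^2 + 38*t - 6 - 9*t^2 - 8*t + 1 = 45*t^2 + 90*t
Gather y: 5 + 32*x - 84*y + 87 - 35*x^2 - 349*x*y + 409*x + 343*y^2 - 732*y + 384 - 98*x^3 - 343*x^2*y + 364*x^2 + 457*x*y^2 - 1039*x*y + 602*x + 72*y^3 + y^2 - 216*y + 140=-98*x^3 + 329*x^2 + 1043*x + 72*y^3 + y^2*(457*x + 344) + y*(-343*x^2 - 1388*x - 1032) + 616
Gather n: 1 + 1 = 2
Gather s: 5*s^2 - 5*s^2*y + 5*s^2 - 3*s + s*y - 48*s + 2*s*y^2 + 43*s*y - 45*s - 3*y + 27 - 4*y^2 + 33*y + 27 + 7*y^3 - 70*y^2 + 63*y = s^2*(10 - 5*y) + s*(2*y^2 + 44*y - 96) + 7*y^3 - 74*y^2 + 93*y + 54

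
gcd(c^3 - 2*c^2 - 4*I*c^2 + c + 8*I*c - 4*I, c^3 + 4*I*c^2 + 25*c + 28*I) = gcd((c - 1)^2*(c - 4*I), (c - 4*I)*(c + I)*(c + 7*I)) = c - 4*I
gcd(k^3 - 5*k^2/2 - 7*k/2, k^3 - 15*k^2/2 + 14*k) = k^2 - 7*k/2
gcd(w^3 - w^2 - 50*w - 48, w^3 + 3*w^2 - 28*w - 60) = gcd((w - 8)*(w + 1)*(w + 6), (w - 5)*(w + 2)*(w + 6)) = w + 6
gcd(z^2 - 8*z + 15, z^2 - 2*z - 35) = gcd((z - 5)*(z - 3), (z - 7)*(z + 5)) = 1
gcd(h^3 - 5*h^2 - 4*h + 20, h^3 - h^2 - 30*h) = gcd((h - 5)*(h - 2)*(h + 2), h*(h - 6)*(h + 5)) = 1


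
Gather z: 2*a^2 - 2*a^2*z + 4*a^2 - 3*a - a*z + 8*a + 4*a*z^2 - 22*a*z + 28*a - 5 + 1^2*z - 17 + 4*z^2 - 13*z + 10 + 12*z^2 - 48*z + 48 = 6*a^2 + 33*a + z^2*(4*a + 16) + z*(-2*a^2 - 23*a - 60) + 36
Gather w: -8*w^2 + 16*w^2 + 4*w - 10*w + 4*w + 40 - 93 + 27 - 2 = 8*w^2 - 2*w - 28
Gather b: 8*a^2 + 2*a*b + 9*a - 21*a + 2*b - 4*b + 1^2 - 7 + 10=8*a^2 - 12*a + b*(2*a - 2) + 4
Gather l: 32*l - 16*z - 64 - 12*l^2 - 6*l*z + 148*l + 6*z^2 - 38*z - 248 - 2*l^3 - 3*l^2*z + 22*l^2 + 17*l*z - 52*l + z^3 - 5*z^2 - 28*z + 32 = -2*l^3 + l^2*(10 - 3*z) + l*(11*z + 128) + z^3 + z^2 - 82*z - 280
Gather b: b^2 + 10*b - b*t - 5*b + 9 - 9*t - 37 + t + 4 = b^2 + b*(5 - t) - 8*t - 24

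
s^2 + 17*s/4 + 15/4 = (s + 5/4)*(s + 3)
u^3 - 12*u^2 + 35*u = u*(u - 7)*(u - 5)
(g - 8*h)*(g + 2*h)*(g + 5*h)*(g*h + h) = g^4*h - g^3*h^2 + g^3*h - 46*g^2*h^3 - g^2*h^2 - 80*g*h^4 - 46*g*h^3 - 80*h^4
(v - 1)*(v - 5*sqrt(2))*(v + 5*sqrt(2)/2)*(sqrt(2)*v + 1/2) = sqrt(2)*v^4 - 9*v^3/2 - sqrt(2)*v^3 - 105*sqrt(2)*v^2/4 + 9*v^2/2 - 25*v/2 + 105*sqrt(2)*v/4 + 25/2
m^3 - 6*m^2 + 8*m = m*(m - 4)*(m - 2)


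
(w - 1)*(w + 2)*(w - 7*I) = w^3 + w^2 - 7*I*w^2 - 2*w - 7*I*w + 14*I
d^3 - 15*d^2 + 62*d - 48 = (d - 8)*(d - 6)*(d - 1)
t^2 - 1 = (t - 1)*(t + 1)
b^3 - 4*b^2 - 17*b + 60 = (b - 5)*(b - 3)*(b + 4)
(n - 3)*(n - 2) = n^2 - 5*n + 6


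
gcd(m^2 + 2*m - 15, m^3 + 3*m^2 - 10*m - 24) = m - 3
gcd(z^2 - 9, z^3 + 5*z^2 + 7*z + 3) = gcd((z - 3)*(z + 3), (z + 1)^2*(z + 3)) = z + 3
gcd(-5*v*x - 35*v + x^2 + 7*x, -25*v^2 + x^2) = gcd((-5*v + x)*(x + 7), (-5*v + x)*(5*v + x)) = -5*v + x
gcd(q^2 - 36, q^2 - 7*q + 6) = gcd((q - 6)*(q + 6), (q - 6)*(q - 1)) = q - 6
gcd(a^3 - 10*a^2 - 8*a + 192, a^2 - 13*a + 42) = a - 6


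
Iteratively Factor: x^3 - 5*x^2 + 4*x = (x)*(x^2 - 5*x + 4) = x*(x - 1)*(x - 4)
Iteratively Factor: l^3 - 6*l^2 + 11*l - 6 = (l - 1)*(l^2 - 5*l + 6) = (l - 2)*(l - 1)*(l - 3)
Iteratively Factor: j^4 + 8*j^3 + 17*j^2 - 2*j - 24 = (j + 2)*(j^3 + 6*j^2 + 5*j - 12) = (j + 2)*(j + 3)*(j^2 + 3*j - 4) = (j + 2)*(j + 3)*(j + 4)*(j - 1)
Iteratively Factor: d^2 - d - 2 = (d + 1)*(d - 2)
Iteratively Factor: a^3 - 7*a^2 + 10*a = (a - 2)*(a^2 - 5*a) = (a - 5)*(a - 2)*(a)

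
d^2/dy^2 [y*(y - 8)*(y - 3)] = 6*y - 22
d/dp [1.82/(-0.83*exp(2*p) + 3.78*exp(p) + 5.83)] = (3.0212*exp(p) - 6.8796)*exp(p)/(-0.83*exp(2*p) + 3.78*exp(p) + 5.83)^2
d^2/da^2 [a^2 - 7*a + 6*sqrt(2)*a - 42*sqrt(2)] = 2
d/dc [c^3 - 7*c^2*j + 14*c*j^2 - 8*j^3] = 3*c^2 - 14*c*j + 14*j^2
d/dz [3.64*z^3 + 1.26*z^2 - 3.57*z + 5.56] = 10.92*z^2 + 2.52*z - 3.57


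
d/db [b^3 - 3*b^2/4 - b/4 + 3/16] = 3*b^2 - 3*b/2 - 1/4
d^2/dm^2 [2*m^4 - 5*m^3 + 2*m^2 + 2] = 24*m^2 - 30*m + 4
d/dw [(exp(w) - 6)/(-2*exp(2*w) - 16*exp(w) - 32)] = (exp(w) - 16)*exp(w)/(2*(exp(3*w) + 12*exp(2*w) + 48*exp(w) + 64))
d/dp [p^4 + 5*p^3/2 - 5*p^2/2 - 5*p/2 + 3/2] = 4*p^3 + 15*p^2/2 - 5*p - 5/2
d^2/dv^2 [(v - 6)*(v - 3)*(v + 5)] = 6*v - 8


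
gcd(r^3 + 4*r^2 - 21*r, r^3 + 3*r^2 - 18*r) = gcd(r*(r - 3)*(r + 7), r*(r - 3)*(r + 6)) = r^2 - 3*r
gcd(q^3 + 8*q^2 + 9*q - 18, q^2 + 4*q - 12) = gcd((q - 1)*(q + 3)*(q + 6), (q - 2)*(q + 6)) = q + 6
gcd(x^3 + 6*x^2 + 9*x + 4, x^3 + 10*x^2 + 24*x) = x + 4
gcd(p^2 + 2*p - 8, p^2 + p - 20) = 1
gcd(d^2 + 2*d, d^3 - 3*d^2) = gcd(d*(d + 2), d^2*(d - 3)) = d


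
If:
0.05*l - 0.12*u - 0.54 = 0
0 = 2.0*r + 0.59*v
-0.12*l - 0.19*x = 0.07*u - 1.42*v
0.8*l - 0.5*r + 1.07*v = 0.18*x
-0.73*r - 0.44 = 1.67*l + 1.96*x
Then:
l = 0.28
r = 0.08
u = -4.38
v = -0.26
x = -0.49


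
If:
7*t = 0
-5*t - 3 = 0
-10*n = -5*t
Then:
No Solution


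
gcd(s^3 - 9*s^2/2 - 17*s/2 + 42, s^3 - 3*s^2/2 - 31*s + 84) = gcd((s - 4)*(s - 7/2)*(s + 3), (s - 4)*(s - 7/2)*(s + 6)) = s^2 - 15*s/2 + 14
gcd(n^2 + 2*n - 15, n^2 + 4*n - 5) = n + 5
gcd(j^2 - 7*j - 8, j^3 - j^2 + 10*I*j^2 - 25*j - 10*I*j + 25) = 1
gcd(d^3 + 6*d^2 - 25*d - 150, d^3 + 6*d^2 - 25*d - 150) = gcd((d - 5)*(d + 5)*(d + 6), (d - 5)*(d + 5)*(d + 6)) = d^3 + 6*d^2 - 25*d - 150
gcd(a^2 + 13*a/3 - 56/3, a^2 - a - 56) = a + 7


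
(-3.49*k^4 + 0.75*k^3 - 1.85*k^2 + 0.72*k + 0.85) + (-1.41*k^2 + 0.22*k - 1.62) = -3.49*k^4 + 0.75*k^3 - 3.26*k^2 + 0.94*k - 0.77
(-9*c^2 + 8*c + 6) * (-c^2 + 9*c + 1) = 9*c^4 - 89*c^3 + 57*c^2 + 62*c + 6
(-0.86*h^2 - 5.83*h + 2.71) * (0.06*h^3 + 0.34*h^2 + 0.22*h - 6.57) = -0.0516*h^5 - 0.6422*h^4 - 2.0088*h^3 + 5.289*h^2 + 38.8993*h - 17.8047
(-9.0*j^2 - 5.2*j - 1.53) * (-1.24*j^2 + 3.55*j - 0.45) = 11.16*j^4 - 25.502*j^3 - 12.5128*j^2 - 3.0915*j + 0.6885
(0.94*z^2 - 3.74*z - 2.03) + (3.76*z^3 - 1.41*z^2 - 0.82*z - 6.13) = 3.76*z^3 - 0.47*z^2 - 4.56*z - 8.16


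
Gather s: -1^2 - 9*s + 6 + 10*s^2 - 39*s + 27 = 10*s^2 - 48*s + 32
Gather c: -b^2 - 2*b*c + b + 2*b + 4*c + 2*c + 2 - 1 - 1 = -b^2 + 3*b + c*(6 - 2*b)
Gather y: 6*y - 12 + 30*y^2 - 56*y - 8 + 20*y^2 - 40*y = 50*y^2 - 90*y - 20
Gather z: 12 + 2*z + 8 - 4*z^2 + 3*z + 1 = -4*z^2 + 5*z + 21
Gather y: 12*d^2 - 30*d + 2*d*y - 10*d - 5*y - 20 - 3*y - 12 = 12*d^2 - 40*d + y*(2*d - 8) - 32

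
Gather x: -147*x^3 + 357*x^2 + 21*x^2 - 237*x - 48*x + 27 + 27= -147*x^3 + 378*x^2 - 285*x + 54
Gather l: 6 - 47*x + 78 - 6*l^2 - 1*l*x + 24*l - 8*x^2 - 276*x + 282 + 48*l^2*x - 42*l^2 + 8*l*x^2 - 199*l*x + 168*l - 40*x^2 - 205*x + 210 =l^2*(48*x - 48) + l*(8*x^2 - 200*x + 192) - 48*x^2 - 528*x + 576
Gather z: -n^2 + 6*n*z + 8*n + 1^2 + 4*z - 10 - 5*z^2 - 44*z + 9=-n^2 + 8*n - 5*z^2 + z*(6*n - 40)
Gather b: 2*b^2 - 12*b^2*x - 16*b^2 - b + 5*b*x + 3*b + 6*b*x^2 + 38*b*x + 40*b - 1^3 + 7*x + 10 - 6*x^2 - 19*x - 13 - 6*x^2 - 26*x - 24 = b^2*(-12*x - 14) + b*(6*x^2 + 43*x + 42) - 12*x^2 - 38*x - 28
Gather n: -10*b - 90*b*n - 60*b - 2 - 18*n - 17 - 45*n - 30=-70*b + n*(-90*b - 63) - 49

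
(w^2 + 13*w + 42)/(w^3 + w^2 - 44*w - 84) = (w + 7)/(w^2 - 5*w - 14)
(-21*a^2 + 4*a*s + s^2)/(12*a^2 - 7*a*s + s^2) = (7*a + s)/(-4*a + s)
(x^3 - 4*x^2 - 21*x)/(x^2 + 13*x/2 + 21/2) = 2*x*(x - 7)/(2*x + 7)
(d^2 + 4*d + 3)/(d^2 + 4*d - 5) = (d^2 + 4*d + 3)/(d^2 + 4*d - 5)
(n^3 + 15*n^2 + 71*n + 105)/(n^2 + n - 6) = (n^2 + 12*n + 35)/(n - 2)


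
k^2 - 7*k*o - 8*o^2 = (k - 8*o)*(k + o)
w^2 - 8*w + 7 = (w - 7)*(w - 1)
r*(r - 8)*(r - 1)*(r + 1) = r^4 - 8*r^3 - r^2 + 8*r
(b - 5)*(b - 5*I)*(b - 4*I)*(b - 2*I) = b^4 - 5*b^3 - 11*I*b^3 - 38*b^2 + 55*I*b^2 + 190*b + 40*I*b - 200*I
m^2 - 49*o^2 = (m - 7*o)*(m + 7*o)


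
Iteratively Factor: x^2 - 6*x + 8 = (x - 2)*(x - 4)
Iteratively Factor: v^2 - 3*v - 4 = (v - 4)*(v + 1)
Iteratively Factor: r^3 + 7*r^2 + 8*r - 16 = (r - 1)*(r^2 + 8*r + 16) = (r - 1)*(r + 4)*(r + 4)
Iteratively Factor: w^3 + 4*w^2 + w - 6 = (w + 3)*(w^2 + w - 2) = (w + 2)*(w + 3)*(w - 1)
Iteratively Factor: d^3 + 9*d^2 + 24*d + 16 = (d + 4)*(d^2 + 5*d + 4) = (d + 4)^2*(d + 1)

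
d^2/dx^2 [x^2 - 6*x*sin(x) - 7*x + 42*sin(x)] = 6*x*sin(x) - 42*sin(x) - 12*cos(x) + 2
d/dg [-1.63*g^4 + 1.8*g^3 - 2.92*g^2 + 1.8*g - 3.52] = -6.52*g^3 + 5.4*g^2 - 5.84*g + 1.8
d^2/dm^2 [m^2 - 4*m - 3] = 2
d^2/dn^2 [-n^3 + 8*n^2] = 16 - 6*n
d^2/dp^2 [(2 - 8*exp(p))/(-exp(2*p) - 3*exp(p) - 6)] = (8*exp(4*p) - 32*exp(3*p) - 306*exp(2*p) - 114*exp(p) + 324)*exp(p)/(exp(6*p) + 9*exp(5*p) + 45*exp(4*p) + 135*exp(3*p) + 270*exp(2*p) + 324*exp(p) + 216)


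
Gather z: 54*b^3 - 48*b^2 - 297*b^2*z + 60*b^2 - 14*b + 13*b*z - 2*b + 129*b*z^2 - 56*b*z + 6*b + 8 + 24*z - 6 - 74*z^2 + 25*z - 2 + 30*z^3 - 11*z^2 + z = 54*b^3 + 12*b^2 - 10*b + 30*z^3 + z^2*(129*b - 85) + z*(-297*b^2 - 43*b + 50)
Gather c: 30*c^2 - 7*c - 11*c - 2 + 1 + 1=30*c^2 - 18*c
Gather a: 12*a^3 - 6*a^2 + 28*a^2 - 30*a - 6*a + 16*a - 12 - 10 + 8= 12*a^3 + 22*a^2 - 20*a - 14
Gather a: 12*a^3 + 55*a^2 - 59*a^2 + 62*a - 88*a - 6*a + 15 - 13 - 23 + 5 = 12*a^3 - 4*a^2 - 32*a - 16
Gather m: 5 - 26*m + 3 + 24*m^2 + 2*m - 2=24*m^2 - 24*m + 6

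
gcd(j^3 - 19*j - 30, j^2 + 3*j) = j + 3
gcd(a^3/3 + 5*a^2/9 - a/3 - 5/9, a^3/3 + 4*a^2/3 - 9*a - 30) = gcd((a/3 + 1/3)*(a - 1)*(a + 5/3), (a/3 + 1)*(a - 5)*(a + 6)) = 1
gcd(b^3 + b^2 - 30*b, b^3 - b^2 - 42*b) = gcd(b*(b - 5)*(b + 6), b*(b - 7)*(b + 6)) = b^2 + 6*b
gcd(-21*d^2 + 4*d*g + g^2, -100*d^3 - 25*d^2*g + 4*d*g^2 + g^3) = 1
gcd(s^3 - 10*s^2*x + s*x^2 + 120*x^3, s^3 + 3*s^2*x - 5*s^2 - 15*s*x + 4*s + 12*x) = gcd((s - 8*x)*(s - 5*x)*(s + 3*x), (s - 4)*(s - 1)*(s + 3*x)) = s + 3*x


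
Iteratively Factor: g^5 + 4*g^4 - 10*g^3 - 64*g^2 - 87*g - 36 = (g - 4)*(g^4 + 8*g^3 + 22*g^2 + 24*g + 9) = (g - 4)*(g + 3)*(g^3 + 5*g^2 + 7*g + 3) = (g - 4)*(g + 1)*(g + 3)*(g^2 + 4*g + 3) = (g - 4)*(g + 1)*(g + 3)^2*(g + 1)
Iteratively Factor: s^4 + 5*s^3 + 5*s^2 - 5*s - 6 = (s - 1)*(s^3 + 6*s^2 + 11*s + 6) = (s - 1)*(s + 1)*(s^2 + 5*s + 6) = (s - 1)*(s + 1)*(s + 2)*(s + 3)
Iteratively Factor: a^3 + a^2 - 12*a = (a)*(a^2 + a - 12) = a*(a + 4)*(a - 3)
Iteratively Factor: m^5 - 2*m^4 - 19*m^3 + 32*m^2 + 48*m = (m - 4)*(m^4 + 2*m^3 - 11*m^2 - 12*m) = (m - 4)*(m + 1)*(m^3 + m^2 - 12*m) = (m - 4)*(m - 3)*(m + 1)*(m^2 + 4*m) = (m - 4)*(m - 3)*(m + 1)*(m + 4)*(m)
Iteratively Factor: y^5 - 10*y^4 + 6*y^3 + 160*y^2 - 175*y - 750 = (y - 5)*(y^4 - 5*y^3 - 19*y^2 + 65*y + 150) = (y - 5)*(y + 2)*(y^3 - 7*y^2 - 5*y + 75) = (y - 5)^2*(y + 2)*(y^2 - 2*y - 15) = (y - 5)^2*(y + 2)*(y + 3)*(y - 5)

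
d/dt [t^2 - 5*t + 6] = 2*t - 5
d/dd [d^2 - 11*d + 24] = 2*d - 11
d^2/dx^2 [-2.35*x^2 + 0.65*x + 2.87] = -4.70000000000000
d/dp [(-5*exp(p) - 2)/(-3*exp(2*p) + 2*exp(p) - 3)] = (-15*exp(2*p) - 12*exp(p) + 19)*exp(p)/(9*exp(4*p) - 12*exp(3*p) + 22*exp(2*p) - 12*exp(p) + 9)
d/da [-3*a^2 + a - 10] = 1 - 6*a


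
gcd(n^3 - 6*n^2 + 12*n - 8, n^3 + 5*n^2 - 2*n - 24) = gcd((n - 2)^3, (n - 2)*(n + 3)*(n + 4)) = n - 2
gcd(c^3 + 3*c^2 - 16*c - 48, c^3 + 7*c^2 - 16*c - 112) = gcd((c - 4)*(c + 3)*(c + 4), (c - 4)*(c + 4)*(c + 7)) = c^2 - 16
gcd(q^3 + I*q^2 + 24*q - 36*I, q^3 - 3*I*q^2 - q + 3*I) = q - 3*I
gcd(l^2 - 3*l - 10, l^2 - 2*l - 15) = l - 5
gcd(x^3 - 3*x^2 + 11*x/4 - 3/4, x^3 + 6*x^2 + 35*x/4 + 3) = 1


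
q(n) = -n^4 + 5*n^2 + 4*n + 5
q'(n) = -4*n^3 + 10*n + 4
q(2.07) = 16.34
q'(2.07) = -10.78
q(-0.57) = 4.24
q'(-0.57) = -0.96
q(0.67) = 9.72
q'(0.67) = 9.50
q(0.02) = 5.08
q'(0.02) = 4.20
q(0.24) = 6.24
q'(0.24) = 6.34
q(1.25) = 15.37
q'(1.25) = 8.69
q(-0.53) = 4.21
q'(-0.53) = -0.70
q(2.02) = 16.83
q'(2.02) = -8.77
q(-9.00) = -6187.00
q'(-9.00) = 2830.00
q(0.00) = 5.00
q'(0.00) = 4.00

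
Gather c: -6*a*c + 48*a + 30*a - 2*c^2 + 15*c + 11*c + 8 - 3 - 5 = 78*a - 2*c^2 + c*(26 - 6*a)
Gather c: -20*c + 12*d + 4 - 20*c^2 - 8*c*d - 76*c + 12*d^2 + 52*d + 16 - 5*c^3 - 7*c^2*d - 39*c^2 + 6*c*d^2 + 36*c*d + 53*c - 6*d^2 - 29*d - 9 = -5*c^3 + c^2*(-7*d - 59) + c*(6*d^2 + 28*d - 43) + 6*d^2 + 35*d + 11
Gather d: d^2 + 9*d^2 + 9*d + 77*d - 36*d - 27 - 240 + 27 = 10*d^2 + 50*d - 240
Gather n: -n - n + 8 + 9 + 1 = 18 - 2*n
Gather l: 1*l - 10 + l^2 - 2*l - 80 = l^2 - l - 90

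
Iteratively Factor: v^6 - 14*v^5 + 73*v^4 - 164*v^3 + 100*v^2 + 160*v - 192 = (v - 3)*(v^5 - 11*v^4 + 40*v^3 - 44*v^2 - 32*v + 64) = (v - 3)*(v + 1)*(v^4 - 12*v^3 + 52*v^2 - 96*v + 64) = (v - 3)*(v - 2)*(v + 1)*(v^3 - 10*v^2 + 32*v - 32) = (v - 4)*(v - 3)*(v - 2)*(v + 1)*(v^2 - 6*v + 8) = (v - 4)*(v - 3)*(v - 2)^2*(v + 1)*(v - 4)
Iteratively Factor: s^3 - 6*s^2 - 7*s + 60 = (s - 4)*(s^2 - 2*s - 15) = (s - 4)*(s + 3)*(s - 5)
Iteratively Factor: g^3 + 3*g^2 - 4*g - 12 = (g - 2)*(g^2 + 5*g + 6) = (g - 2)*(g + 3)*(g + 2)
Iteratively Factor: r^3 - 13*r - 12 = (r - 4)*(r^2 + 4*r + 3) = (r - 4)*(r + 1)*(r + 3)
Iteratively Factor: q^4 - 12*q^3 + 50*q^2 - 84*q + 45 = (q - 3)*(q^3 - 9*q^2 + 23*q - 15) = (q - 5)*(q - 3)*(q^2 - 4*q + 3) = (q - 5)*(q - 3)*(q - 1)*(q - 3)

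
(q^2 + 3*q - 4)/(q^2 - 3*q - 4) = (-q^2 - 3*q + 4)/(-q^2 + 3*q + 4)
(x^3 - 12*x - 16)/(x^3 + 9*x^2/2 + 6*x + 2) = 2*(x - 4)/(2*x + 1)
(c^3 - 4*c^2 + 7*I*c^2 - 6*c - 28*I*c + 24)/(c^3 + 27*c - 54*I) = (c^2 + c*(-4 + I) - 4*I)/(c^2 - 6*I*c - 9)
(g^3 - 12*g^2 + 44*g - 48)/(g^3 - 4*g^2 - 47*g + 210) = (g^2 - 6*g + 8)/(g^2 + 2*g - 35)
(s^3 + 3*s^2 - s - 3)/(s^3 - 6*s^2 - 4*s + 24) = (s^3 + 3*s^2 - s - 3)/(s^3 - 6*s^2 - 4*s + 24)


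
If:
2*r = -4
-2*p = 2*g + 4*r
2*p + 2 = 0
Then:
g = 5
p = -1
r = -2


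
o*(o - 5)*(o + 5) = o^3 - 25*o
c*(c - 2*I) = c^2 - 2*I*c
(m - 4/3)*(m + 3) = m^2 + 5*m/3 - 4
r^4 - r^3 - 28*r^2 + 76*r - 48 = (r - 4)*(r - 2)*(r - 1)*(r + 6)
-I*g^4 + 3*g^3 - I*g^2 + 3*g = g*(g - I)*(g + 3*I)*(-I*g + 1)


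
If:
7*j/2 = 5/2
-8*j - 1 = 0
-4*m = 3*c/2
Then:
No Solution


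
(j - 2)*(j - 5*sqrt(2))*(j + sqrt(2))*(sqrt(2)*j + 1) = sqrt(2)*j^4 - 7*j^3 - 2*sqrt(2)*j^3 - 14*sqrt(2)*j^2 + 14*j^2 - 10*j + 28*sqrt(2)*j + 20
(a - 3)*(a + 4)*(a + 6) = a^3 + 7*a^2 - 6*a - 72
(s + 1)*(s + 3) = s^2 + 4*s + 3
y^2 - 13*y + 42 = (y - 7)*(y - 6)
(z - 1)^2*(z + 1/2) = z^3 - 3*z^2/2 + 1/2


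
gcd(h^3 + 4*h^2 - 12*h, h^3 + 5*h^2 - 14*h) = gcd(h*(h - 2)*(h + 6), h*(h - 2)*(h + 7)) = h^2 - 2*h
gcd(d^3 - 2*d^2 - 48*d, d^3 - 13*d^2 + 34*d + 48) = d - 8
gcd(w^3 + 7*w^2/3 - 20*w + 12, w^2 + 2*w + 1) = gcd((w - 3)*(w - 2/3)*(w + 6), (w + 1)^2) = 1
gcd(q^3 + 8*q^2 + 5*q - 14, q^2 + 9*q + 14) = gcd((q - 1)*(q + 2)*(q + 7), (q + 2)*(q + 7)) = q^2 + 9*q + 14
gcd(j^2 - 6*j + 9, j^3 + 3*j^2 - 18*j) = j - 3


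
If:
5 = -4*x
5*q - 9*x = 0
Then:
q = -9/4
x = -5/4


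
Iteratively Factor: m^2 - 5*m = (m - 5)*(m)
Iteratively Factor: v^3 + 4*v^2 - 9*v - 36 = (v + 4)*(v^2 - 9) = (v + 3)*(v + 4)*(v - 3)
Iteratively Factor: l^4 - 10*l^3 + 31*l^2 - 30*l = (l)*(l^3 - 10*l^2 + 31*l - 30) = l*(l - 3)*(l^2 - 7*l + 10) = l*(l - 3)*(l - 2)*(l - 5)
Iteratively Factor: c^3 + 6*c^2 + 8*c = (c + 4)*(c^2 + 2*c) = c*(c + 4)*(c + 2)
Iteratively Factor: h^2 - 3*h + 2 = (h - 1)*(h - 2)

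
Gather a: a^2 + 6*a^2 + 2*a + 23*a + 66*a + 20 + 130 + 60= 7*a^2 + 91*a + 210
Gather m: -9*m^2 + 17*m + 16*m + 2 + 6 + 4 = -9*m^2 + 33*m + 12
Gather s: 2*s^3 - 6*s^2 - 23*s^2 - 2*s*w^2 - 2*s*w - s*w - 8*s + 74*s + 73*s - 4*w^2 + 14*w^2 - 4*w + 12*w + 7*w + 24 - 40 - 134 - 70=2*s^3 - 29*s^2 + s*(-2*w^2 - 3*w + 139) + 10*w^2 + 15*w - 220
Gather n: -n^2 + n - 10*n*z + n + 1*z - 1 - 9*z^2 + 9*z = -n^2 + n*(2 - 10*z) - 9*z^2 + 10*z - 1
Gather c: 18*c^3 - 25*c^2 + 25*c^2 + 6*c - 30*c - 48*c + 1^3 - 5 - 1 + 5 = 18*c^3 - 72*c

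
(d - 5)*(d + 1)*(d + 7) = d^3 + 3*d^2 - 33*d - 35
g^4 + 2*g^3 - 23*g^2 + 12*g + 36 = (g - 3)*(g - 2)*(g + 1)*(g + 6)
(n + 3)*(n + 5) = n^2 + 8*n + 15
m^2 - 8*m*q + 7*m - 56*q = (m + 7)*(m - 8*q)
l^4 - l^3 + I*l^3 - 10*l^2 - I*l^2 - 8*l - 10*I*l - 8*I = (l - 4)*(l + 1)*(l + 2)*(l + I)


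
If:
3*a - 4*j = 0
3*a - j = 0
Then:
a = 0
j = 0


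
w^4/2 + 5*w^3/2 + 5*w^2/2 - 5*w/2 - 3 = (w/2 + 1/2)*(w - 1)*(w + 2)*(w + 3)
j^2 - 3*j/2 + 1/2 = (j - 1)*(j - 1/2)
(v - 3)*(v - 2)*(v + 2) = v^3 - 3*v^2 - 4*v + 12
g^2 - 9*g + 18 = (g - 6)*(g - 3)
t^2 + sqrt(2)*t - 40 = (t - 4*sqrt(2))*(t + 5*sqrt(2))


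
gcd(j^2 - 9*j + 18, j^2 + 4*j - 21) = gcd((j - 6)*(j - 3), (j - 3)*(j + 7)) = j - 3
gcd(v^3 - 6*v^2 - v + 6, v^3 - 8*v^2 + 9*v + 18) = v^2 - 5*v - 6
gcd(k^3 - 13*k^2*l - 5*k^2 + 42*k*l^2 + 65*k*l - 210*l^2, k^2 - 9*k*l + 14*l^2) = k - 7*l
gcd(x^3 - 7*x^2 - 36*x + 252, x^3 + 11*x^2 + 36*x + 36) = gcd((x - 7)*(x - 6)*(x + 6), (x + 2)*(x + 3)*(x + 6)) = x + 6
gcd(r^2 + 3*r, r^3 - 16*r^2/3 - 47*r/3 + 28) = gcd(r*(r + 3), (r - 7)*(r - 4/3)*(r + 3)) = r + 3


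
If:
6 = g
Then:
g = 6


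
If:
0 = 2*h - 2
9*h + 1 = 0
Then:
No Solution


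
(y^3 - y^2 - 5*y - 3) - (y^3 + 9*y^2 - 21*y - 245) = -10*y^2 + 16*y + 242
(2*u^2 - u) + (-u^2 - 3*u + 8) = u^2 - 4*u + 8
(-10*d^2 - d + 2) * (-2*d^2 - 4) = 20*d^4 + 2*d^3 + 36*d^2 + 4*d - 8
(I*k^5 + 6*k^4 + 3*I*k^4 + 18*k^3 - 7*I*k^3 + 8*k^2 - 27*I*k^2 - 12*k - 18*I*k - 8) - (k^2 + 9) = I*k^5 + 6*k^4 + 3*I*k^4 + 18*k^3 - 7*I*k^3 + 7*k^2 - 27*I*k^2 - 12*k - 18*I*k - 17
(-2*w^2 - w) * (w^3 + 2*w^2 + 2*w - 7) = -2*w^5 - 5*w^4 - 6*w^3 + 12*w^2 + 7*w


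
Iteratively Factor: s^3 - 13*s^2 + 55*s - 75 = (s - 5)*(s^2 - 8*s + 15) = (s - 5)^2*(s - 3)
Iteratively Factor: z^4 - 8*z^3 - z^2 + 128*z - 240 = (z - 5)*(z^3 - 3*z^2 - 16*z + 48) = (z - 5)*(z + 4)*(z^2 - 7*z + 12) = (z - 5)*(z - 4)*(z + 4)*(z - 3)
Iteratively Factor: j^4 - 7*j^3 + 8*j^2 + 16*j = (j - 4)*(j^3 - 3*j^2 - 4*j) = (j - 4)^2*(j^2 + j) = (j - 4)^2*(j + 1)*(j)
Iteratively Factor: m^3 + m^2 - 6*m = (m - 2)*(m^2 + 3*m) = (m - 2)*(m + 3)*(m)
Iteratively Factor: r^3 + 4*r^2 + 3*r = (r)*(r^2 + 4*r + 3) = r*(r + 1)*(r + 3)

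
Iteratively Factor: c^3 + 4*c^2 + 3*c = (c + 1)*(c^2 + 3*c) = (c + 1)*(c + 3)*(c)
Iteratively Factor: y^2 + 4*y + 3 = (y + 3)*(y + 1)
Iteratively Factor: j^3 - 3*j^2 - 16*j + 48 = (j + 4)*(j^2 - 7*j + 12) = (j - 4)*(j + 4)*(j - 3)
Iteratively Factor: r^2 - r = (r - 1)*(r)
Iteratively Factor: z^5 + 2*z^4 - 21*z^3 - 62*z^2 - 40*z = (z + 1)*(z^4 + z^3 - 22*z^2 - 40*z) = (z + 1)*(z + 4)*(z^3 - 3*z^2 - 10*z) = (z + 1)*(z + 2)*(z + 4)*(z^2 - 5*z) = (z - 5)*(z + 1)*(z + 2)*(z + 4)*(z)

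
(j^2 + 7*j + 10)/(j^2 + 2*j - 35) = (j^2 + 7*j + 10)/(j^2 + 2*j - 35)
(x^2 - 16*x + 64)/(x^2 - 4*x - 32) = (x - 8)/(x + 4)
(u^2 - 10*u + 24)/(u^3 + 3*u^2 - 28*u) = (u - 6)/(u*(u + 7))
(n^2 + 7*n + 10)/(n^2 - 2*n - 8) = (n + 5)/(n - 4)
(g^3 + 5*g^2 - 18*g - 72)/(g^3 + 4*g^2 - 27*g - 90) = (g - 4)/(g - 5)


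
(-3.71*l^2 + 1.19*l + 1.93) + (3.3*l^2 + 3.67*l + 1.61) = -0.41*l^2 + 4.86*l + 3.54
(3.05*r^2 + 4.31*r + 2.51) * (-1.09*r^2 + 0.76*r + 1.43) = -3.3245*r^4 - 2.3799*r^3 + 4.9012*r^2 + 8.0709*r + 3.5893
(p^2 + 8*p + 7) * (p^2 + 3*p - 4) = p^4 + 11*p^3 + 27*p^2 - 11*p - 28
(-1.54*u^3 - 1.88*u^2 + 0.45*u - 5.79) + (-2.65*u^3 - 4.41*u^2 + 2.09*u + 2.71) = -4.19*u^3 - 6.29*u^2 + 2.54*u - 3.08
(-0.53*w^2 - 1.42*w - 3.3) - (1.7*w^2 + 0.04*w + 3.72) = -2.23*w^2 - 1.46*w - 7.02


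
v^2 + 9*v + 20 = (v + 4)*(v + 5)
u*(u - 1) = u^2 - u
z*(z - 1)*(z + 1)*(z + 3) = z^4 + 3*z^3 - z^2 - 3*z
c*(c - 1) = c^2 - c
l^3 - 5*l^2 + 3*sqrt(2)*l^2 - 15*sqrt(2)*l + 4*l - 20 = (l - 5)*(l + sqrt(2))*(l + 2*sqrt(2))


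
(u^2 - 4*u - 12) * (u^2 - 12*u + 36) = u^4 - 16*u^3 + 72*u^2 - 432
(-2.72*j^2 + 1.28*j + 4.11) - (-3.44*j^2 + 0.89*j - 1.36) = 0.72*j^2 + 0.39*j + 5.47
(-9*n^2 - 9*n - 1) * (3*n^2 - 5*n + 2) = -27*n^4 + 18*n^3 + 24*n^2 - 13*n - 2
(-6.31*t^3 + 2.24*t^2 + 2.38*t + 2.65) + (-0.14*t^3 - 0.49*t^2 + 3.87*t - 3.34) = -6.45*t^3 + 1.75*t^2 + 6.25*t - 0.69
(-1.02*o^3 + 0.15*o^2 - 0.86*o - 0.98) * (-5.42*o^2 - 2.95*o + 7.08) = 5.5284*o^5 + 2.196*o^4 - 3.0029*o^3 + 8.9106*o^2 - 3.1978*o - 6.9384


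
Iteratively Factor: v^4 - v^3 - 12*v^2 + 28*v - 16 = (v - 1)*(v^3 - 12*v + 16) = (v - 2)*(v - 1)*(v^2 + 2*v - 8) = (v - 2)^2*(v - 1)*(v + 4)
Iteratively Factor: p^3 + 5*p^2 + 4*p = (p + 4)*(p^2 + p) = p*(p + 4)*(p + 1)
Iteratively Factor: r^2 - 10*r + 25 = (r - 5)*(r - 5)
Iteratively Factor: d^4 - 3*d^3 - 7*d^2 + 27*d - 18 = (d - 1)*(d^3 - 2*d^2 - 9*d + 18) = (d - 1)*(d + 3)*(d^2 - 5*d + 6) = (d - 3)*(d - 1)*(d + 3)*(d - 2)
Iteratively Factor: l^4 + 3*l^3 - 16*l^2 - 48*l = (l)*(l^3 + 3*l^2 - 16*l - 48) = l*(l + 4)*(l^2 - l - 12) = l*(l - 4)*(l + 4)*(l + 3)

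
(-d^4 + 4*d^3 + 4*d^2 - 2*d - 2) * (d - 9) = -d^5 + 13*d^4 - 32*d^3 - 38*d^2 + 16*d + 18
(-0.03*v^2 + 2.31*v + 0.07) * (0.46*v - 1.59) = -0.0138*v^3 + 1.1103*v^2 - 3.6407*v - 0.1113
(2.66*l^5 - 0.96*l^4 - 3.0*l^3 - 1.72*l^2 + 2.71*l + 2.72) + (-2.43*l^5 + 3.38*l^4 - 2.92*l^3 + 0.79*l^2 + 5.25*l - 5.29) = 0.23*l^5 + 2.42*l^4 - 5.92*l^3 - 0.93*l^2 + 7.96*l - 2.57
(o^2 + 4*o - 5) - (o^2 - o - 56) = 5*o + 51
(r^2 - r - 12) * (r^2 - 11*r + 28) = r^4 - 12*r^3 + 27*r^2 + 104*r - 336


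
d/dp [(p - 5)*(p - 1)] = 2*p - 6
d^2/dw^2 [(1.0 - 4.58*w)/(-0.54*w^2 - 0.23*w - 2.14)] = ((1.08*w + 0.23)*(2.16*w + 0.46)*(4.58*w - 1.0) - (14.8392*w + 1.0268)*(0.54*w^2 + 0.23*w + 2.14))/(0.54*w^2 + 0.23*w + 2.14)^3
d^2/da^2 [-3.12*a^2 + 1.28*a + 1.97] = -6.24000000000000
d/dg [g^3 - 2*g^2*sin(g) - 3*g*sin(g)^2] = -2*g^2*cos(g) + 3*g^2 - 4*g*sin(g) - 3*g*sin(2*g) - 3*sin(g)^2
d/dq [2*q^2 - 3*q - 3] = 4*q - 3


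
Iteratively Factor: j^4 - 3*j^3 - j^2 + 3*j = (j)*(j^3 - 3*j^2 - j + 3) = j*(j + 1)*(j^2 - 4*j + 3) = j*(j - 3)*(j + 1)*(j - 1)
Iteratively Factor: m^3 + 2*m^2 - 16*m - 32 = (m - 4)*(m^2 + 6*m + 8) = (m - 4)*(m + 2)*(m + 4)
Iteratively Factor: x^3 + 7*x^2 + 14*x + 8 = (x + 2)*(x^2 + 5*x + 4) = (x + 2)*(x + 4)*(x + 1)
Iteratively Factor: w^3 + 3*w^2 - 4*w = (w + 4)*(w^2 - w) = w*(w + 4)*(w - 1)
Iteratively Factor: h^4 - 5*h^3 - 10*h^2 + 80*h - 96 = (h - 3)*(h^3 - 2*h^2 - 16*h + 32) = (h - 3)*(h + 4)*(h^2 - 6*h + 8) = (h - 3)*(h - 2)*(h + 4)*(h - 4)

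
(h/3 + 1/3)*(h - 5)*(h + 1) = h^3/3 - h^2 - 3*h - 5/3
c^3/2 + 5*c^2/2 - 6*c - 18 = (c/2 + 1)*(c - 3)*(c + 6)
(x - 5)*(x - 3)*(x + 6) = x^3 - 2*x^2 - 33*x + 90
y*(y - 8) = y^2 - 8*y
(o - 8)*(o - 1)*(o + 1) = o^3 - 8*o^2 - o + 8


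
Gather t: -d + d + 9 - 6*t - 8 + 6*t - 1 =0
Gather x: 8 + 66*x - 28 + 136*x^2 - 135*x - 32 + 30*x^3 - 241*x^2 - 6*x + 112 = 30*x^3 - 105*x^2 - 75*x + 60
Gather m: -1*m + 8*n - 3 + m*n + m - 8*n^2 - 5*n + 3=m*n - 8*n^2 + 3*n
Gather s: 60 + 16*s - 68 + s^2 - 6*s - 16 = s^2 + 10*s - 24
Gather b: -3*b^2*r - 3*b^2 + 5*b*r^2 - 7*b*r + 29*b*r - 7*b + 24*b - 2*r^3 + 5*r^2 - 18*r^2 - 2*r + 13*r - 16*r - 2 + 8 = b^2*(-3*r - 3) + b*(5*r^2 + 22*r + 17) - 2*r^3 - 13*r^2 - 5*r + 6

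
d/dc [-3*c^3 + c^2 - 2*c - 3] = -9*c^2 + 2*c - 2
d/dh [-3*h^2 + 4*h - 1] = 4 - 6*h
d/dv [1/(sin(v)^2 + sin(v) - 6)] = -(2*sin(v) + 1)*cos(v)/(sin(v)^2 + sin(v) - 6)^2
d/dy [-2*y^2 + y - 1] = 1 - 4*y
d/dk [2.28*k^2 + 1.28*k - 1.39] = 4.56*k + 1.28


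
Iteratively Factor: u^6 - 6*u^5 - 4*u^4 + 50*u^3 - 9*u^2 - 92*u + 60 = (u + 2)*(u^5 - 8*u^4 + 12*u^3 + 26*u^2 - 61*u + 30) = (u + 2)^2*(u^4 - 10*u^3 + 32*u^2 - 38*u + 15) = (u - 3)*(u + 2)^2*(u^3 - 7*u^2 + 11*u - 5) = (u - 5)*(u - 3)*(u + 2)^2*(u^2 - 2*u + 1) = (u - 5)*(u - 3)*(u - 1)*(u + 2)^2*(u - 1)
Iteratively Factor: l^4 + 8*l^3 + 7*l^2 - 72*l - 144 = (l + 4)*(l^3 + 4*l^2 - 9*l - 36) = (l + 4)^2*(l^2 - 9) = (l + 3)*(l + 4)^2*(l - 3)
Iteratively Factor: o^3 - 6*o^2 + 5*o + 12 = (o - 4)*(o^2 - 2*o - 3) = (o - 4)*(o - 3)*(o + 1)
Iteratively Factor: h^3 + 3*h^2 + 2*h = (h)*(h^2 + 3*h + 2) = h*(h + 2)*(h + 1)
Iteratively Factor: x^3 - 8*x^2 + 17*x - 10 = (x - 2)*(x^2 - 6*x + 5) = (x - 2)*(x - 1)*(x - 5)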